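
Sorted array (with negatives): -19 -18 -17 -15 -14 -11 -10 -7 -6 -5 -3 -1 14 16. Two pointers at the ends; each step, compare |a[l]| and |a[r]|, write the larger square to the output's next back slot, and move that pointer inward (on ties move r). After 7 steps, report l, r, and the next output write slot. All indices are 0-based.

l=5, r=11, next write slot=6

[0,13] |-19|>|16| out[13]=361 → l++
[1,13] |-18|>|16| out[12]=324 → l++
[2,13] |-17|>|16| out[11]=289 → l++
[3,13] |-15|<=|16| out[10]=256 → r--
[3,12] |-15|>|14| out[9]=225 → l++
[4,12] |-14|<=|14| out[8]=196 → r--
[4,11] |-14|>|-1| out[7]=196 → l++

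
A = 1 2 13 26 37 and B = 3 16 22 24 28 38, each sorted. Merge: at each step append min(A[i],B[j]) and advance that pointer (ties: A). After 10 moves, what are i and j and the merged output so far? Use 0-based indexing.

i=0 j=0: A[i]=1<=B[j]=3 take 1, i++
i=1 j=0: A[i]=2<=B[j]=3 take 2, i++
i=2 j=0: A[i]=13>B[j]=3 take 3, j++
i=2 j=1: A[i]=13<=B[j]=16 take 13, i++
i=3 j=1: A[i]=26>B[j]=16 take 16, j++
i=3 j=2: A[i]=26>B[j]=22 take 22, j++
i=3 j=3: A[i]=26>B[j]=24 take 24, j++
i=3 j=4: A[i]=26<=B[j]=28 take 26, i++
i=4 j=4: A[i]=37>B[j]=28 take 28, j++
i=4 j=5: A[i]=37<=B[j]=38 take 37, i++

i=5, j=5, merged so far=[1, 2, 3, 13, 16, 22, 24, 26, 28, 37]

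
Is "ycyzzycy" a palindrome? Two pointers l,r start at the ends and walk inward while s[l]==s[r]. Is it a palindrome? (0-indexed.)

palindrome

l=0 r=7: 'y'=='y', l++,r--
l=1 r=6: 'c'=='c', l++,r--
l=2 r=5: 'y'=='y', l++,r--
l=3 r=4: 'z'=='z', l++,r--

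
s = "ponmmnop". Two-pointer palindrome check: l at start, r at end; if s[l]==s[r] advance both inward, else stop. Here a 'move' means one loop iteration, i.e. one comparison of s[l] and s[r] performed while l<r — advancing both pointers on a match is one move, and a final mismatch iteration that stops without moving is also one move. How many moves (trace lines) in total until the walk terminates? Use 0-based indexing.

4 moves

[0,7] 'p'=='p' → l++,r--
[1,6] 'o'=='o' → l++,r--
[2,5] 'n'=='n' → l++,r--
[3,4] 'm'=='m' → l++,r--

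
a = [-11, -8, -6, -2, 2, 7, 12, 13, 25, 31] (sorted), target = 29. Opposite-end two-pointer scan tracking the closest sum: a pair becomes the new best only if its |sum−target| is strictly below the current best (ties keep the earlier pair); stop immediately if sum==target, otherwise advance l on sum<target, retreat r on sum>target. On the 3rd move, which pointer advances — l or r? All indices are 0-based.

l

l=0 r=9: -11+31=20 d=9 *, l++
l=1 r=9: -8+31=23 d=6 *, l++
l=2 r=9: -6+31=25 d=4 *, l++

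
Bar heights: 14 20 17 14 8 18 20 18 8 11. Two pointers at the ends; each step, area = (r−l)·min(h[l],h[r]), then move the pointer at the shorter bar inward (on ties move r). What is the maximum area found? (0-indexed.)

l=0 r=9: min(14,11)*9=99 best=99 *, r--
l=0 r=8: min(14,8)*8=64 best=99, r--
l=0 r=7: min(14,18)*7=98 best=99, l++
l=1 r=7: min(20,18)*6=108 best=108 *, r--
l=1 r=6: min(20,20)*5=100 best=108, r--
l=1 r=5: min(20,18)*4=72 best=108, r--
l=1 r=4: min(20,8)*3=24 best=108, r--
l=1 r=3: min(20,14)*2=28 best=108, r--
l=1 r=2: min(20,17)*1=17 best=108, r--

max area = 108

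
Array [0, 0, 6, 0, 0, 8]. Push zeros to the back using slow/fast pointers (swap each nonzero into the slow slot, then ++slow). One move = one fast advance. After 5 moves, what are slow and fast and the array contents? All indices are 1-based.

slow=1 fast=1: a[fast]=0, fast++
slow=1 fast=2: a[fast]=0, fast++
slow=1 fast=3: a[fast]=6≠0 swap→a[1]=6, slow++,fast++
slow=2 fast=4: a[fast]=0, fast++
slow=2 fast=5: a[fast]=0, fast++

slow=2, fast=6, a=[6, 0, 0, 0, 0, 8]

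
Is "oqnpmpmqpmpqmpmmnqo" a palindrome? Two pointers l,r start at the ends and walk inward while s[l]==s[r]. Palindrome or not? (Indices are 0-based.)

[0,18] 'o'=='o' → l++,r--
[1,17] 'q'=='q' → l++,r--
[2,16] 'n'=='n' → l++,r--
[3,15] 'p'!='m' → stop

not a palindrome (mismatch at 3,15)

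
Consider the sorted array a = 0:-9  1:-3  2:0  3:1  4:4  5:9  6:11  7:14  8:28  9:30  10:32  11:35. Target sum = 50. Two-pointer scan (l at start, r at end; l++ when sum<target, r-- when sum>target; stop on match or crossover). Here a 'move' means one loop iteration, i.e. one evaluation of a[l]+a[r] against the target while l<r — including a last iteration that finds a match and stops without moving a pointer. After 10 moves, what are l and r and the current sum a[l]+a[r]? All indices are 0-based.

l=8, r=9, sum=58

[0,11] -9+35=26 <50 → l++
[1,11] -3+35=32 <50 → l++
[2,11] 0+35=35 <50 → l++
[3,11] 1+35=36 <50 → l++
[4,11] 4+35=39 <50 → l++
[5,11] 9+35=44 <50 → l++
[6,11] 11+35=46 <50 → l++
[7,11] 14+35=49 <50 → l++
[8,11] 28+35=63 >50 → r--
[8,10] 28+32=60 >50 → r--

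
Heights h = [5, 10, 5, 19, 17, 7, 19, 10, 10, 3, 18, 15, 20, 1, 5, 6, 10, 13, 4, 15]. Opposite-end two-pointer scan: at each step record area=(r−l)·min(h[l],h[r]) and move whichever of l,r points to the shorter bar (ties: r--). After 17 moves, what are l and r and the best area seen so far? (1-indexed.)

l=1 r=20: min(5,15)*19=95 best=95 *, l++
l=2 r=20: min(10,15)*18=180 best=180 *, l++
l=3 r=20: min(5,15)*17=85 best=180, l++
l=4 r=20: min(19,15)*16=240 best=240 *, r--
l=4 r=19: min(19,4)*15=60 best=240, r--
l=4 r=18: min(19,13)*14=182 best=240, r--
l=4 r=17: min(19,10)*13=130 best=240, r--
l=4 r=16: min(19,6)*12=72 best=240, r--
l=4 r=15: min(19,5)*11=55 best=240, r--
l=4 r=14: min(19,1)*10=10 best=240, r--
l=4 r=13: min(19,20)*9=171 best=240, l++
l=5 r=13: min(17,20)*8=136 best=240, l++
l=6 r=13: min(7,20)*7=49 best=240, l++
l=7 r=13: min(19,20)*6=114 best=240, l++
l=8 r=13: min(10,20)*5=50 best=240, l++
l=9 r=13: min(10,20)*4=40 best=240, l++
l=10 r=13: min(3,20)*3=9 best=240, l++

l=11, r=13, best area=240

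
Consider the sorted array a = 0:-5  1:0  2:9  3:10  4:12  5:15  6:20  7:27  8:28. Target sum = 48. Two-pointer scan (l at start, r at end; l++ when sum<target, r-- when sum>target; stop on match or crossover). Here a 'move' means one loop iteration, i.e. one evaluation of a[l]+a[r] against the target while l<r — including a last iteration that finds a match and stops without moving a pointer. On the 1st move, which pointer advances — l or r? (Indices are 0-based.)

[0,8] -5+28=23 <48 → l++

l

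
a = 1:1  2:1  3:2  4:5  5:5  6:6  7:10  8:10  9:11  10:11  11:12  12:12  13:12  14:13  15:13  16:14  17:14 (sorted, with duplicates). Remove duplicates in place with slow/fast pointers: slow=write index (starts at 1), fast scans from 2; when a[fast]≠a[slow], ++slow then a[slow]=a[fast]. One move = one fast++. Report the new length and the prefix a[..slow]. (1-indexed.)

slow=1 fast=2: a[fast]=1=a[slow] dup, fast++
slow=1 fast=3: a[fast]=2≠a[slow]=1 write a[2]=2, slow++,fast++
slow=2 fast=4: a[fast]=5≠a[slow]=2 write a[3]=5, slow++,fast++
slow=3 fast=5: a[fast]=5=a[slow] dup, fast++
slow=3 fast=6: a[fast]=6≠a[slow]=5 write a[4]=6, slow++,fast++
slow=4 fast=7: a[fast]=10≠a[slow]=6 write a[5]=10, slow++,fast++
slow=5 fast=8: a[fast]=10=a[slow] dup, fast++
slow=5 fast=9: a[fast]=11≠a[slow]=10 write a[6]=11, slow++,fast++
slow=6 fast=10: a[fast]=11=a[slow] dup, fast++
slow=6 fast=11: a[fast]=12≠a[slow]=11 write a[7]=12, slow++,fast++
slow=7 fast=12: a[fast]=12=a[slow] dup, fast++
slow=7 fast=13: a[fast]=12=a[slow] dup, fast++
slow=7 fast=14: a[fast]=13≠a[slow]=12 write a[8]=13, slow++,fast++
slow=8 fast=15: a[fast]=13=a[slow] dup, fast++
slow=8 fast=16: a[fast]=14≠a[slow]=13 write a[9]=14, slow++,fast++
slow=9 fast=17: a[fast]=14=a[slow] dup, fast++

length 9; prefix = [1, 2, 5, 6, 10, 11, 12, 13, 14]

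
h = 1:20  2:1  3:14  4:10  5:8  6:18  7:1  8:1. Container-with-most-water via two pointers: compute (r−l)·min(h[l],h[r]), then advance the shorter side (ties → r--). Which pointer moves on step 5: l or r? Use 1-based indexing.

r

[1,8] min(20,1)*7=7 best=7 * → r--
[1,7] min(20,1)*6=6 best=7 → r--
[1,6] min(20,18)*5=90 best=90 * → r--
[1,5] min(20,8)*4=32 best=90 → r--
[1,4] min(20,10)*3=30 best=90 → r--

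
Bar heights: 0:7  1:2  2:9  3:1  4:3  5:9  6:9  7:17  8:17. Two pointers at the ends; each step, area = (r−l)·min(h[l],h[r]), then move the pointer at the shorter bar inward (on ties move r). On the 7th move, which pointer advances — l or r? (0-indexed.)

l

l=0 r=8: min(7,17)*8=56 best=56 *, l++
l=1 r=8: min(2,17)*7=14 best=56, l++
l=2 r=8: min(9,17)*6=54 best=56, l++
l=3 r=8: min(1,17)*5=5 best=56, l++
l=4 r=8: min(3,17)*4=12 best=56, l++
l=5 r=8: min(9,17)*3=27 best=56, l++
l=6 r=8: min(9,17)*2=18 best=56, l++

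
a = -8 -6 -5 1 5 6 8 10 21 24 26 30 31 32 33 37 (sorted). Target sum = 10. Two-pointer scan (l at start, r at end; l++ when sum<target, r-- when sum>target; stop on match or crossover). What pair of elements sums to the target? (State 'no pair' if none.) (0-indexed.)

[0,15] -8+37=29 >10 → r--
[0,14] -8+33=25 >10 → r--
[0,13] -8+32=24 >10 → r--
[0,12] -8+31=23 >10 → r--
[0,11] -8+30=22 >10 → r--
[0,10] -8+26=18 >10 → r--
[0,9] -8+24=16 >10 → r--
[0,8] -8+21=13 >10 → r--
[0,7] -8+10=2 <10 → l++
[1,7] -6+10=4 <10 → l++
[2,7] -5+10=5 <10 → l++
[3,7] 1+10=11 >10 → r--
[3,6] 1+8=9 <10 → l++
[4,6] 5+8=13 >10 → r--
[4,5] 5+6=11 >10 → r--

no pair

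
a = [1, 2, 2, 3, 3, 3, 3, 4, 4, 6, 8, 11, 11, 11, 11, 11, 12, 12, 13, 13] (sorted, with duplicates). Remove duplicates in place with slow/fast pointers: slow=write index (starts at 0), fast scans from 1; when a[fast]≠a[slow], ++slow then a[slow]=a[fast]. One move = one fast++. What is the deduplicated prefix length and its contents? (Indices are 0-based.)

length 9; prefix = [1, 2, 3, 4, 6, 8, 11, 12, 13]

(s=0,f=1) a[fast]=2≠a[slow]=1 write a[1]=2 → slow++,fast++
(s=1,f=2) a[fast]=2=a[slow] dup → fast++
(s=1,f=3) a[fast]=3≠a[slow]=2 write a[2]=3 → slow++,fast++
(s=2,f=4) a[fast]=3=a[slow] dup → fast++
(s=2,f=5) a[fast]=3=a[slow] dup → fast++
(s=2,f=6) a[fast]=3=a[slow] dup → fast++
(s=2,f=7) a[fast]=4≠a[slow]=3 write a[3]=4 → slow++,fast++
(s=3,f=8) a[fast]=4=a[slow] dup → fast++
(s=3,f=9) a[fast]=6≠a[slow]=4 write a[4]=6 → slow++,fast++
(s=4,f=10) a[fast]=8≠a[slow]=6 write a[5]=8 → slow++,fast++
(s=5,f=11) a[fast]=11≠a[slow]=8 write a[6]=11 → slow++,fast++
(s=6,f=12) a[fast]=11=a[slow] dup → fast++
(s=6,f=13) a[fast]=11=a[slow] dup → fast++
(s=6,f=14) a[fast]=11=a[slow] dup → fast++
(s=6,f=15) a[fast]=11=a[slow] dup → fast++
(s=6,f=16) a[fast]=12≠a[slow]=11 write a[7]=12 → slow++,fast++
(s=7,f=17) a[fast]=12=a[slow] dup → fast++
(s=7,f=18) a[fast]=13≠a[slow]=12 write a[8]=13 → slow++,fast++
(s=8,f=19) a[fast]=13=a[slow] dup → fast++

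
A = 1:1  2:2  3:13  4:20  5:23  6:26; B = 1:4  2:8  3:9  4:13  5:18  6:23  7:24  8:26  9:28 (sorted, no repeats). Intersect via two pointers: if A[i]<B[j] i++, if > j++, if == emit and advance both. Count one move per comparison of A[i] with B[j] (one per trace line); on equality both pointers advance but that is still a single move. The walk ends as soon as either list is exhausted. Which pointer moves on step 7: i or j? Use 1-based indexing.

j

[i=1,j=1] 1<4 → i++
[i=2,j=1] 2<4 → i++
[i=3,j=1] 13>4 → j++
[i=3,j=2] 13>8 → j++
[i=3,j=3] 13>9 → j++
[i=3,j=4] 13==13 emit → i++,j++
[i=4,j=5] 20>18 → j++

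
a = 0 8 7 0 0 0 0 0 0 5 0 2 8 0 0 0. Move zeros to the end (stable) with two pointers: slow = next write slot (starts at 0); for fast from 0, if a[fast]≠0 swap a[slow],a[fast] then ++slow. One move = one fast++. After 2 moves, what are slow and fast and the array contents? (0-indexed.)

slow=1, fast=2, a=[8, 0, 7, 0, 0, 0, 0, 0, 0, 5, 0, 2, 8, 0, 0, 0]

slow=0 fast=0: a[fast]=0, fast++
slow=0 fast=1: a[fast]=8≠0 swap→a[0]=8, slow++,fast++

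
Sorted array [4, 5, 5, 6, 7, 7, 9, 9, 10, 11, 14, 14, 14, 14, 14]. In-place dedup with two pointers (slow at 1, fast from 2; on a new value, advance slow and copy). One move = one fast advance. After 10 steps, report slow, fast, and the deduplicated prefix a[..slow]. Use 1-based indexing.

slow=8, fast=12, prefix=[4, 5, 6, 7, 9, 10, 11, 14]

slow=1 fast=2: a[fast]=5≠a[slow]=4 write a[2]=5, slow++,fast++
slow=2 fast=3: a[fast]=5=a[slow] dup, fast++
slow=2 fast=4: a[fast]=6≠a[slow]=5 write a[3]=6, slow++,fast++
slow=3 fast=5: a[fast]=7≠a[slow]=6 write a[4]=7, slow++,fast++
slow=4 fast=6: a[fast]=7=a[slow] dup, fast++
slow=4 fast=7: a[fast]=9≠a[slow]=7 write a[5]=9, slow++,fast++
slow=5 fast=8: a[fast]=9=a[slow] dup, fast++
slow=5 fast=9: a[fast]=10≠a[slow]=9 write a[6]=10, slow++,fast++
slow=6 fast=10: a[fast]=11≠a[slow]=10 write a[7]=11, slow++,fast++
slow=7 fast=11: a[fast]=14≠a[slow]=11 write a[8]=14, slow++,fast++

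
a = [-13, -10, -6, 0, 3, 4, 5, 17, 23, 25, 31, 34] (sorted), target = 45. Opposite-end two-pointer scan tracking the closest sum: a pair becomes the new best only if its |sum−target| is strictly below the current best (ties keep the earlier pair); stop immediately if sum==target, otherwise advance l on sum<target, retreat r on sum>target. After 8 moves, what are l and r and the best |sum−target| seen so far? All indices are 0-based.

l=7, r=10, best |Δ|=6

l=0 r=11: -13+34=21 d=24 *, l++
l=1 r=11: -10+34=24 d=21 *, l++
l=2 r=11: -6+34=28 d=17 *, l++
l=3 r=11: 0+34=34 d=11 *, l++
l=4 r=11: 3+34=37 d=8 *, l++
l=5 r=11: 4+34=38 d=7 *, l++
l=6 r=11: 5+34=39 d=6 *, l++
l=7 r=11: 17+34=51 d=6, r--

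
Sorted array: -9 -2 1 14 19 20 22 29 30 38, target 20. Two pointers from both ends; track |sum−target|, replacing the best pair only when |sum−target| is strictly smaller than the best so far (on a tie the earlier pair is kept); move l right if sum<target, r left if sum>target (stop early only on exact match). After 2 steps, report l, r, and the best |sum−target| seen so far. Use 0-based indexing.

[0,9] -9+38=29 d=9 * → r--
[0,8] -9+30=21 d=1 * → r--

l=0, r=7, best |Δ|=1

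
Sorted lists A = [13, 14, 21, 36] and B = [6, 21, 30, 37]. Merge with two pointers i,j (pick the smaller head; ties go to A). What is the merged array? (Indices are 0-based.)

[6, 13, 14, 21, 21, 30, 36, 37]

[i=0,j=0] A[i]=13>B[j]=6 take 6 → j++
[i=0,j=1] A[i]=13<=B[j]=21 take 13 → i++
[i=1,j=1] A[i]=14<=B[j]=21 take 14 → i++
[i=2,j=1] A[i]=21<=B[j]=21 take 21 → i++
[i=3,j=1] A[i]=36>B[j]=21 take 21 → j++
[i=3,j=2] A[i]=36>B[j]=30 take 30 → j++
[i=3,j=3] A[i]=36<=B[j]=37 take 36 → i++
[i=4,j=3] A done, take B[j]=37 → j++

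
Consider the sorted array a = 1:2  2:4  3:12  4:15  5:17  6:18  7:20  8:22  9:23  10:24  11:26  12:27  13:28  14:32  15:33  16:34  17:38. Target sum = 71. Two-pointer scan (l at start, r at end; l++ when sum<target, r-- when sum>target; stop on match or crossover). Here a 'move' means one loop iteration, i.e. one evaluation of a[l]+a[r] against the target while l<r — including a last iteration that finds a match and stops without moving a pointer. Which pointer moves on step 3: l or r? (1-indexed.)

l

[1,17] 2+38=40 <71 → l++
[2,17] 4+38=42 <71 → l++
[3,17] 12+38=50 <71 → l++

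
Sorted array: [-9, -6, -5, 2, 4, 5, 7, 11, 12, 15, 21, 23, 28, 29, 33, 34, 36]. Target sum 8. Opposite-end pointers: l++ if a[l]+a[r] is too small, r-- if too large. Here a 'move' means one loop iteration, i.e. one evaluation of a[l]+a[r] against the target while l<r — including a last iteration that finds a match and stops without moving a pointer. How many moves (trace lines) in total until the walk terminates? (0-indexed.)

l=0 r=16: -9+36=27 >8, r--
l=0 r=15: -9+34=25 >8, r--
l=0 r=14: -9+33=24 >8, r--
l=0 r=13: -9+29=20 >8, r--
l=0 r=12: -9+28=19 >8, r--
l=0 r=11: -9+23=14 >8, r--
l=0 r=10: -9+21=12 >8, r--
l=0 r=9: -9+15=6 <8, l++
l=1 r=9: -6+15=9 >8, r--
l=1 r=8: -6+12=6 <8, l++
l=2 r=8: -5+12=7 <8, l++
l=3 r=8: 2+12=14 >8, r--
l=3 r=7: 2+11=13 >8, r--
l=3 r=6: 2+7=9 >8, r--
l=3 r=5: 2+5=7 <8, l++
l=4 r=5: 4+5=9 >8, r--

16 moves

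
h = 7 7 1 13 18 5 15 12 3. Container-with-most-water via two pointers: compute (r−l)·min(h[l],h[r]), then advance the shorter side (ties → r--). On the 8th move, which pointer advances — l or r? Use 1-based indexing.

r

l=1 r=9: min(7,3)*8=24 best=24 *, r--
l=1 r=8: min(7,12)*7=49 best=49 *, l++
l=2 r=8: min(7,12)*6=42 best=49, l++
l=3 r=8: min(1,12)*5=5 best=49, l++
l=4 r=8: min(13,12)*4=48 best=49, r--
l=4 r=7: min(13,15)*3=39 best=49, l++
l=5 r=7: min(18,15)*2=30 best=49, r--
l=5 r=6: min(18,5)*1=5 best=49, r--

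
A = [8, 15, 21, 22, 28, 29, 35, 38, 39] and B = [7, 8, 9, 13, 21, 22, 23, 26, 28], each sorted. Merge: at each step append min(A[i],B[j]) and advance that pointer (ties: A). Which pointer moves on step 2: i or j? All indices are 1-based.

i

[i=1,j=1] A[i]=8>B[j]=7 take 7 → j++
[i=1,j=2] A[i]=8<=B[j]=8 take 8 → i++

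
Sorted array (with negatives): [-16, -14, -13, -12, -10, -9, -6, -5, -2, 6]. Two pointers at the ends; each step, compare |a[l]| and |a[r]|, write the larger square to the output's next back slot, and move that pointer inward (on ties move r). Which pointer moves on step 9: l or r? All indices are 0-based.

l

[0,9] |-16|>|6| out[9]=256 → l++
[1,9] |-14|>|6| out[8]=196 → l++
[2,9] |-13|>|6| out[7]=169 → l++
[3,9] |-12|>|6| out[6]=144 → l++
[4,9] |-10|>|6| out[5]=100 → l++
[5,9] |-9|>|6| out[4]=81 → l++
[6,9] |-6|<=|6| out[3]=36 → r--
[6,8] |-6|>|-2| out[2]=36 → l++
[7,8] |-5|>|-2| out[1]=25 → l++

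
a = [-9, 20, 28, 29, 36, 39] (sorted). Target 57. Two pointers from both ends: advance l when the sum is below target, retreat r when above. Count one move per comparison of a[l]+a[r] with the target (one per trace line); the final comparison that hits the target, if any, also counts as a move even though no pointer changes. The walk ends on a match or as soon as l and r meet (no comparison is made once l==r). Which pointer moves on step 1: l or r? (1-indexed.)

l=1 r=6: -9+39=30 <57, l++

l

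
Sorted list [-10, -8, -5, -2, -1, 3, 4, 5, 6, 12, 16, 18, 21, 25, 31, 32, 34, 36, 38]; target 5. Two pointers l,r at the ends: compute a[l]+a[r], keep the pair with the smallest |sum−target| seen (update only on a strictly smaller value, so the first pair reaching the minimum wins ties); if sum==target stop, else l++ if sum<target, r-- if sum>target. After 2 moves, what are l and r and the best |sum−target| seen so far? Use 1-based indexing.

l=1 r=19: -10+38=28 d=23 *, r--
l=1 r=18: -10+36=26 d=21 *, r--

l=1, r=17, best |Δ|=21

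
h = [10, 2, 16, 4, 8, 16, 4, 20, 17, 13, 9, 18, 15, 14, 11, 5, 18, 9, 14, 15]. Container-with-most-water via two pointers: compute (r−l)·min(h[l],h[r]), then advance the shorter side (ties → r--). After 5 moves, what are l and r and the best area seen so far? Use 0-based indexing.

[0,19] min(10,15)*19=190 best=190 * → l++
[1,19] min(2,15)*18=36 best=190 → l++
[2,19] min(16,15)*17=255 best=255 * → r--
[2,18] min(16,14)*16=224 best=255 → r--
[2,17] min(16,9)*15=135 best=255 → r--

l=2, r=16, best area=255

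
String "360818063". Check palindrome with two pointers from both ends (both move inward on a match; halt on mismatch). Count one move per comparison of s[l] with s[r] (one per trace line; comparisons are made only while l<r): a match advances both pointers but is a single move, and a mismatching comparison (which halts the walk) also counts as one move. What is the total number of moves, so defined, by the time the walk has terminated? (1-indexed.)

4 moves

l=1 r=9: '3'=='3', l++,r--
l=2 r=8: '6'=='6', l++,r--
l=3 r=7: '0'=='0', l++,r--
l=4 r=6: '8'=='8', l++,r--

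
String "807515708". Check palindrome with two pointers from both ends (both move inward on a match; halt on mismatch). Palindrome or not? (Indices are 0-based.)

palindrome

[0,8] '8'=='8' → l++,r--
[1,7] '0'=='0' → l++,r--
[2,6] '7'=='7' → l++,r--
[3,5] '5'=='5' → l++,r--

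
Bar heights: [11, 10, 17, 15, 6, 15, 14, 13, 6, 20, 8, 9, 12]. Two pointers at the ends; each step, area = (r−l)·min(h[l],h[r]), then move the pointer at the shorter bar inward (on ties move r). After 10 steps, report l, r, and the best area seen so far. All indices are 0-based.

l=7, r=9, best area=132

[0,12] min(11,12)*12=132 best=132 * → l++
[1,12] min(10,12)*11=110 best=132 → l++
[2,12] min(17,12)*10=120 best=132 → r--
[2,11] min(17,9)*9=81 best=132 → r--
[2,10] min(17,8)*8=64 best=132 → r--
[2,9] min(17,20)*7=119 best=132 → l++
[3,9] min(15,20)*6=90 best=132 → l++
[4,9] min(6,20)*5=30 best=132 → l++
[5,9] min(15,20)*4=60 best=132 → l++
[6,9] min(14,20)*3=42 best=132 → l++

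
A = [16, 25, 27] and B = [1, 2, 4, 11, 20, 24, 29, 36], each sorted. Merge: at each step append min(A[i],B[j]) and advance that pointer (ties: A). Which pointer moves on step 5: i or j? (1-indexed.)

i=1 j=1: A[i]=16>B[j]=1 take 1, j++
i=1 j=2: A[i]=16>B[j]=2 take 2, j++
i=1 j=3: A[i]=16>B[j]=4 take 4, j++
i=1 j=4: A[i]=16>B[j]=11 take 11, j++
i=1 j=5: A[i]=16<=B[j]=20 take 16, i++

i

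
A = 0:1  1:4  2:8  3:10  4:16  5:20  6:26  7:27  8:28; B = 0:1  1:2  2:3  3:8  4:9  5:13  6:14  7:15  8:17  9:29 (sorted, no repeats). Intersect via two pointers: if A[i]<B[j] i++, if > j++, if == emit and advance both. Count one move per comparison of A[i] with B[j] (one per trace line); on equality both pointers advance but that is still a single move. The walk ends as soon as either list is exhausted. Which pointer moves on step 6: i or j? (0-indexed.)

j

[i=0,j=0] 1==1 emit → i++,j++
[i=1,j=1] 4>2 → j++
[i=1,j=2] 4>3 → j++
[i=1,j=3] 4<8 → i++
[i=2,j=3] 8==8 emit → i++,j++
[i=3,j=4] 10>9 → j++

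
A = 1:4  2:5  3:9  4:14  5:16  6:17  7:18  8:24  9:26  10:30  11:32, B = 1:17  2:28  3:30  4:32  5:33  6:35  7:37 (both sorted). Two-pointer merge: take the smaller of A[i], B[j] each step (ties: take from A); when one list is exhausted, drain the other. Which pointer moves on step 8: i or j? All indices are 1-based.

i=1 j=1: A[i]=4<=B[j]=17 take 4, i++
i=2 j=1: A[i]=5<=B[j]=17 take 5, i++
i=3 j=1: A[i]=9<=B[j]=17 take 9, i++
i=4 j=1: A[i]=14<=B[j]=17 take 14, i++
i=5 j=1: A[i]=16<=B[j]=17 take 16, i++
i=6 j=1: A[i]=17<=B[j]=17 take 17, i++
i=7 j=1: A[i]=18>B[j]=17 take 17, j++
i=7 j=2: A[i]=18<=B[j]=28 take 18, i++

i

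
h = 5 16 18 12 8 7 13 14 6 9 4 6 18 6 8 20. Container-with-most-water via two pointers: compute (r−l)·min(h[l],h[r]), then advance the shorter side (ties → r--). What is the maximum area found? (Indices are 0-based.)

l=0 r=15: min(5,20)*15=75 best=75 *, l++
l=1 r=15: min(16,20)*14=224 best=224 *, l++
l=2 r=15: min(18,20)*13=234 best=234 *, l++
l=3 r=15: min(12,20)*12=144 best=234, l++
l=4 r=15: min(8,20)*11=88 best=234, l++
l=5 r=15: min(7,20)*10=70 best=234, l++
l=6 r=15: min(13,20)*9=117 best=234, l++
l=7 r=15: min(14,20)*8=112 best=234, l++
l=8 r=15: min(6,20)*7=42 best=234, l++
l=9 r=15: min(9,20)*6=54 best=234, l++
l=10 r=15: min(4,20)*5=20 best=234, l++
l=11 r=15: min(6,20)*4=24 best=234, l++
l=12 r=15: min(18,20)*3=54 best=234, l++
l=13 r=15: min(6,20)*2=12 best=234, l++
l=14 r=15: min(8,20)*1=8 best=234, l++

max area = 234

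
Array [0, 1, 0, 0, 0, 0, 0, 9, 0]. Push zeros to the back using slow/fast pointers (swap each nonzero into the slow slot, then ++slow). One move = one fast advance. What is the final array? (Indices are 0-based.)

[1, 9, 0, 0, 0, 0, 0, 0, 0]

(s=0,f=0) a[fast]=0 → fast++
(s=0,f=1) a[fast]=1≠0 swap→a[0]=1 → slow++,fast++
(s=1,f=2) a[fast]=0 → fast++
(s=1,f=3) a[fast]=0 → fast++
(s=1,f=4) a[fast]=0 → fast++
(s=1,f=5) a[fast]=0 → fast++
(s=1,f=6) a[fast]=0 → fast++
(s=1,f=7) a[fast]=9≠0 swap→a[1]=9 → slow++,fast++
(s=2,f=8) a[fast]=0 → fast++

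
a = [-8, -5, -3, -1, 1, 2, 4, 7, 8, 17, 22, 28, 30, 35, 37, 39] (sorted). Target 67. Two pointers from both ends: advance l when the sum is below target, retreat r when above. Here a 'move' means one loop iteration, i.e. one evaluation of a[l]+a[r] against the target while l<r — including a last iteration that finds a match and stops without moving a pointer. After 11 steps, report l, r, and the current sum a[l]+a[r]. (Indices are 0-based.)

[0,15] -8+39=31 <67 → l++
[1,15] -5+39=34 <67 → l++
[2,15] -3+39=36 <67 → l++
[3,15] -1+39=38 <67 → l++
[4,15] 1+39=40 <67 → l++
[5,15] 2+39=41 <67 → l++
[6,15] 4+39=43 <67 → l++
[7,15] 7+39=46 <67 → l++
[8,15] 8+39=47 <67 → l++
[9,15] 17+39=56 <67 → l++
[10,15] 22+39=61 <67 → l++

l=11, r=15, sum=67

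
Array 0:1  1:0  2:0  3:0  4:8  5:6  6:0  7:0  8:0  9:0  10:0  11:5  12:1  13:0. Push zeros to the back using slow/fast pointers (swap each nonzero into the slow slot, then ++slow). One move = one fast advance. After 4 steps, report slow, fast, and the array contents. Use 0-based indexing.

slow=1, fast=4, a=[1, 0, 0, 0, 8, 6, 0, 0, 0, 0, 0, 5, 1, 0]

slow=0 fast=0: a[fast]=1≠0 swap→a[0]=1, slow++,fast++
slow=1 fast=1: a[fast]=0, fast++
slow=1 fast=2: a[fast]=0, fast++
slow=1 fast=3: a[fast]=0, fast++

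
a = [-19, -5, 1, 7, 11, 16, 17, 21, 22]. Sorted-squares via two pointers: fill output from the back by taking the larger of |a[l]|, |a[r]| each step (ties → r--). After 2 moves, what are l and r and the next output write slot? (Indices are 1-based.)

[1,9] |-19|<=|22| out[9]=484 → r--
[1,8] |-19|<=|21| out[8]=441 → r--

l=1, r=7, next write slot=7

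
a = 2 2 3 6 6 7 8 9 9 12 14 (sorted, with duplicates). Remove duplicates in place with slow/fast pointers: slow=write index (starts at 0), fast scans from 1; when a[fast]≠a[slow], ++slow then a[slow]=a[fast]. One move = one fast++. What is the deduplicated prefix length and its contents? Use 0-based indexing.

(s=0,f=1) a[fast]=2=a[slow] dup → fast++
(s=0,f=2) a[fast]=3≠a[slow]=2 write a[1]=3 → slow++,fast++
(s=1,f=3) a[fast]=6≠a[slow]=3 write a[2]=6 → slow++,fast++
(s=2,f=4) a[fast]=6=a[slow] dup → fast++
(s=2,f=5) a[fast]=7≠a[slow]=6 write a[3]=7 → slow++,fast++
(s=3,f=6) a[fast]=8≠a[slow]=7 write a[4]=8 → slow++,fast++
(s=4,f=7) a[fast]=9≠a[slow]=8 write a[5]=9 → slow++,fast++
(s=5,f=8) a[fast]=9=a[slow] dup → fast++
(s=5,f=9) a[fast]=12≠a[slow]=9 write a[6]=12 → slow++,fast++
(s=6,f=10) a[fast]=14≠a[slow]=12 write a[7]=14 → slow++,fast++

length 8; prefix = [2, 3, 6, 7, 8, 9, 12, 14]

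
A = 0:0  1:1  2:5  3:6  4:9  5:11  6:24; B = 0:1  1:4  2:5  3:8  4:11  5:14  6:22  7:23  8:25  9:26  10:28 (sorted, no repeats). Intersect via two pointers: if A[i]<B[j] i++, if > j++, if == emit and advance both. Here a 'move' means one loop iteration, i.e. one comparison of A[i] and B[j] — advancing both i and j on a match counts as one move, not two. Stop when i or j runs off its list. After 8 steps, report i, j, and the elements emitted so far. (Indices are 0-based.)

i=6, j=5, emitted=[1, 5, 11]

i=0 j=0: 0<1, i++
i=1 j=0: 1==1 emit, i++,j++
i=2 j=1: 5>4, j++
i=2 j=2: 5==5 emit, i++,j++
i=3 j=3: 6<8, i++
i=4 j=3: 9>8, j++
i=4 j=4: 9<11, i++
i=5 j=4: 11==11 emit, i++,j++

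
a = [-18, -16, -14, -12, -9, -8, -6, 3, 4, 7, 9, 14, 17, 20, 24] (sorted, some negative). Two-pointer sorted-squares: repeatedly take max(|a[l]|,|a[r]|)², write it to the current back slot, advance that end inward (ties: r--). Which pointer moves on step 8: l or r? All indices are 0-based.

l

[0,14] |-18|<=|24| out[14]=576 → r--
[0,13] |-18|<=|20| out[13]=400 → r--
[0,12] |-18|>|17| out[12]=324 → l++
[1,12] |-16|<=|17| out[11]=289 → r--
[1,11] |-16|>|14| out[10]=256 → l++
[2,11] |-14|<=|14| out[9]=196 → r--
[2,10] |-14|>|9| out[8]=196 → l++
[3,10] |-12|>|9| out[7]=144 → l++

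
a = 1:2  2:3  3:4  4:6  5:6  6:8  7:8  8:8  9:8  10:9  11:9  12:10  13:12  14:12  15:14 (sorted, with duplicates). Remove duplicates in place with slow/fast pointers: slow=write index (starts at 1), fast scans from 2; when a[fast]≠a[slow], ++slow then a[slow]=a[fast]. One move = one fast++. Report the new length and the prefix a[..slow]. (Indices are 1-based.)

(s=1,f=2) a[fast]=3≠a[slow]=2 write a[2]=3 → slow++,fast++
(s=2,f=3) a[fast]=4≠a[slow]=3 write a[3]=4 → slow++,fast++
(s=3,f=4) a[fast]=6≠a[slow]=4 write a[4]=6 → slow++,fast++
(s=4,f=5) a[fast]=6=a[slow] dup → fast++
(s=4,f=6) a[fast]=8≠a[slow]=6 write a[5]=8 → slow++,fast++
(s=5,f=7) a[fast]=8=a[slow] dup → fast++
(s=5,f=8) a[fast]=8=a[slow] dup → fast++
(s=5,f=9) a[fast]=8=a[slow] dup → fast++
(s=5,f=10) a[fast]=9≠a[slow]=8 write a[6]=9 → slow++,fast++
(s=6,f=11) a[fast]=9=a[slow] dup → fast++
(s=6,f=12) a[fast]=10≠a[slow]=9 write a[7]=10 → slow++,fast++
(s=7,f=13) a[fast]=12≠a[slow]=10 write a[8]=12 → slow++,fast++
(s=8,f=14) a[fast]=12=a[slow] dup → fast++
(s=8,f=15) a[fast]=14≠a[slow]=12 write a[9]=14 → slow++,fast++

length 9; prefix = [2, 3, 4, 6, 8, 9, 10, 12, 14]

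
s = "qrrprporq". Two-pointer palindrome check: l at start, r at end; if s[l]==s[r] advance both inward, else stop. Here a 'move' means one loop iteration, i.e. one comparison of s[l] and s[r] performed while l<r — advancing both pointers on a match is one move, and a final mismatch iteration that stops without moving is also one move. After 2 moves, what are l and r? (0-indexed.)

l=0 r=8: 'q'=='q', l++,r--
l=1 r=7: 'r'=='r', l++,r--

l=2, r=6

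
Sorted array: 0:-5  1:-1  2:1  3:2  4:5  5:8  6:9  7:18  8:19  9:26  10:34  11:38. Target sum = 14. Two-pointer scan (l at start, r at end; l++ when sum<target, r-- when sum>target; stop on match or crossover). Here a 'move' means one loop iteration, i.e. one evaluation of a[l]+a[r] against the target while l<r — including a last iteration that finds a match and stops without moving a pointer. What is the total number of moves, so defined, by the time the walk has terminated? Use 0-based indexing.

l=0 r=11: -5+38=33 >14, r--
l=0 r=10: -5+34=29 >14, r--
l=0 r=9: -5+26=21 >14, r--
l=0 r=8: -5+19=14, found

4 moves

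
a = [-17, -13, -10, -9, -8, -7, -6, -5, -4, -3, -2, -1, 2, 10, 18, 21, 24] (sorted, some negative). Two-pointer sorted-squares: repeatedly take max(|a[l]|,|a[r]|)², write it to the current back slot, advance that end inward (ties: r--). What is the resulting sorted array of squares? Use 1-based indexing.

[1, 4, 4, 9, 16, 25, 36, 49, 64, 81, 100, 100, 169, 289, 324, 441, 576]

[1,17] |-17|<=|24| out[17]=576 → r--
[1,16] |-17|<=|21| out[16]=441 → r--
[1,15] |-17|<=|18| out[15]=324 → r--
[1,14] |-17|>|10| out[14]=289 → l++
[2,14] |-13|>|10| out[13]=169 → l++
[3,14] |-10|<=|10| out[12]=100 → r--
[3,13] |-10|>|2| out[11]=100 → l++
[4,13] |-9|>|2| out[10]=81 → l++
[5,13] |-8|>|2| out[9]=64 → l++
[6,13] |-7|>|2| out[8]=49 → l++
[7,13] |-6|>|2| out[7]=36 → l++
[8,13] |-5|>|2| out[6]=25 → l++
[9,13] |-4|>|2| out[5]=16 → l++
[10,13] |-3|>|2| out[4]=9 → l++
[11,13] |-2|<=|2| out[3]=4 → r--
[11,12] |-2|>|-1| out[2]=4 → l++
[12,12] |-1|<=|-1| out[1]=1 → r--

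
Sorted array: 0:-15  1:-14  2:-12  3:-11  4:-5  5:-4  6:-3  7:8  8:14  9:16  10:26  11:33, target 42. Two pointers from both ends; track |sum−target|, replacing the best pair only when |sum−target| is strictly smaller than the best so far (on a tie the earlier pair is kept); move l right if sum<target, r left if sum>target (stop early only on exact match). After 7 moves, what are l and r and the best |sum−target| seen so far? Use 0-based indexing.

l=0 r=11: -15+33=18 d=24 *, l++
l=1 r=11: -14+33=19 d=23 *, l++
l=2 r=11: -12+33=21 d=21 *, l++
l=3 r=11: -11+33=22 d=20 *, l++
l=4 r=11: -5+33=28 d=14 *, l++
l=5 r=11: -4+33=29 d=13 *, l++
l=6 r=11: -3+33=30 d=12 *, l++

l=7, r=11, best |Δ|=12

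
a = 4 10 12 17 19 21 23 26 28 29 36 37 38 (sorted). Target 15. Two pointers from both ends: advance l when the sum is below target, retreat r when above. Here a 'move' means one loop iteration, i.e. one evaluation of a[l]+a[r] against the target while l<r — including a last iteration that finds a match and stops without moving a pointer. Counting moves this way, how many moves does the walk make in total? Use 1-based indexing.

12 moves

l=1 r=13: 4+38=42 >15, r--
l=1 r=12: 4+37=41 >15, r--
l=1 r=11: 4+36=40 >15, r--
l=1 r=10: 4+29=33 >15, r--
l=1 r=9: 4+28=32 >15, r--
l=1 r=8: 4+26=30 >15, r--
l=1 r=7: 4+23=27 >15, r--
l=1 r=6: 4+21=25 >15, r--
l=1 r=5: 4+19=23 >15, r--
l=1 r=4: 4+17=21 >15, r--
l=1 r=3: 4+12=16 >15, r--
l=1 r=2: 4+10=14 <15, l++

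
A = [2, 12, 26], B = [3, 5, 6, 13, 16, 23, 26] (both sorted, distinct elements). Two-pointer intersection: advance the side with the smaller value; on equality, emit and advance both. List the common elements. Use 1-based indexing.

intersection = [26]

[i=1,j=1] 2<3 → i++
[i=2,j=1] 12>3 → j++
[i=2,j=2] 12>5 → j++
[i=2,j=3] 12>6 → j++
[i=2,j=4] 12<13 → i++
[i=3,j=4] 26>13 → j++
[i=3,j=5] 26>16 → j++
[i=3,j=6] 26>23 → j++
[i=3,j=7] 26==26 emit → i++,j++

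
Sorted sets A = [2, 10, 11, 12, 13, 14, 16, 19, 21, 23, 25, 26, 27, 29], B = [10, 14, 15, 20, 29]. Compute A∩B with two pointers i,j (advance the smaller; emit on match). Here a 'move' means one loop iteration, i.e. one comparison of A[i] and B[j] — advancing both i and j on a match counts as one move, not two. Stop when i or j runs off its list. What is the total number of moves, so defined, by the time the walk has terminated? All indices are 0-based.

i=0 j=0: 2<10, i++
i=1 j=0: 10==10 emit, i++,j++
i=2 j=1: 11<14, i++
i=3 j=1: 12<14, i++
i=4 j=1: 13<14, i++
i=5 j=1: 14==14 emit, i++,j++
i=6 j=2: 16>15, j++
i=6 j=3: 16<20, i++
i=7 j=3: 19<20, i++
i=8 j=3: 21>20, j++
i=8 j=4: 21<29, i++
i=9 j=4: 23<29, i++
i=10 j=4: 25<29, i++
i=11 j=4: 26<29, i++
i=12 j=4: 27<29, i++
i=13 j=4: 29==29 emit, i++,j++

16 moves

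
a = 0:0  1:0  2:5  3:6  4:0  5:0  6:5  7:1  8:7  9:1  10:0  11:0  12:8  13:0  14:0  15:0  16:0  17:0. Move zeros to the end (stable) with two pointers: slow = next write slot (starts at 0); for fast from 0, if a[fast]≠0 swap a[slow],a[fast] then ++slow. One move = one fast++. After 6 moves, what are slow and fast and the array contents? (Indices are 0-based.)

(s=0,f=0) a[fast]=0 → fast++
(s=0,f=1) a[fast]=0 → fast++
(s=0,f=2) a[fast]=5≠0 swap→a[0]=5 → slow++,fast++
(s=1,f=3) a[fast]=6≠0 swap→a[1]=6 → slow++,fast++
(s=2,f=4) a[fast]=0 → fast++
(s=2,f=5) a[fast]=0 → fast++

slow=2, fast=6, a=[5, 6, 0, 0, 0, 0, 5, 1, 7, 1, 0, 0, 8, 0, 0, 0, 0, 0]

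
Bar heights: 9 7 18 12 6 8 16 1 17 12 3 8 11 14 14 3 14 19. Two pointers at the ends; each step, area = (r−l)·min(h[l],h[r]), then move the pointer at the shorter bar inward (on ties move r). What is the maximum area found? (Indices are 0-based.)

[0,17] min(9,19)*17=153 best=153 * → l++
[1,17] min(7,19)*16=112 best=153 → l++
[2,17] min(18,19)*15=270 best=270 * → l++
[3,17] min(12,19)*14=168 best=270 → l++
[4,17] min(6,19)*13=78 best=270 → l++
[5,17] min(8,19)*12=96 best=270 → l++
[6,17] min(16,19)*11=176 best=270 → l++
[7,17] min(1,19)*10=10 best=270 → l++
[8,17] min(17,19)*9=153 best=270 → l++
[9,17] min(12,19)*8=96 best=270 → l++
[10,17] min(3,19)*7=21 best=270 → l++
[11,17] min(8,19)*6=48 best=270 → l++
[12,17] min(11,19)*5=55 best=270 → l++
[13,17] min(14,19)*4=56 best=270 → l++
[14,17] min(14,19)*3=42 best=270 → l++
[15,17] min(3,19)*2=6 best=270 → l++
[16,17] min(14,19)*1=14 best=270 → l++

max area = 270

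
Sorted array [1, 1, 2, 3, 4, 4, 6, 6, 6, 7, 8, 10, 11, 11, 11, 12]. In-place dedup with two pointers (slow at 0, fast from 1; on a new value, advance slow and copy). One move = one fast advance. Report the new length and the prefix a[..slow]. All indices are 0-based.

length 10; prefix = [1, 2, 3, 4, 6, 7, 8, 10, 11, 12]

(s=0,f=1) a[fast]=1=a[slow] dup → fast++
(s=0,f=2) a[fast]=2≠a[slow]=1 write a[1]=2 → slow++,fast++
(s=1,f=3) a[fast]=3≠a[slow]=2 write a[2]=3 → slow++,fast++
(s=2,f=4) a[fast]=4≠a[slow]=3 write a[3]=4 → slow++,fast++
(s=3,f=5) a[fast]=4=a[slow] dup → fast++
(s=3,f=6) a[fast]=6≠a[slow]=4 write a[4]=6 → slow++,fast++
(s=4,f=7) a[fast]=6=a[slow] dup → fast++
(s=4,f=8) a[fast]=6=a[slow] dup → fast++
(s=4,f=9) a[fast]=7≠a[slow]=6 write a[5]=7 → slow++,fast++
(s=5,f=10) a[fast]=8≠a[slow]=7 write a[6]=8 → slow++,fast++
(s=6,f=11) a[fast]=10≠a[slow]=8 write a[7]=10 → slow++,fast++
(s=7,f=12) a[fast]=11≠a[slow]=10 write a[8]=11 → slow++,fast++
(s=8,f=13) a[fast]=11=a[slow] dup → fast++
(s=8,f=14) a[fast]=11=a[slow] dup → fast++
(s=8,f=15) a[fast]=12≠a[slow]=11 write a[9]=12 → slow++,fast++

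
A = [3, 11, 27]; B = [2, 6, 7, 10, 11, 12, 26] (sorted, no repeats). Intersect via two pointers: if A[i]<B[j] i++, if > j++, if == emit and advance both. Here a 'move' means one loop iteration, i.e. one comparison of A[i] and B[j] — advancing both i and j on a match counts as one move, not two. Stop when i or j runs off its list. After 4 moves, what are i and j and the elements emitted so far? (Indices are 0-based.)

i=1, j=3, emitted=[]

[i=0,j=0] 3>2 → j++
[i=0,j=1] 3<6 → i++
[i=1,j=1] 11>6 → j++
[i=1,j=2] 11>7 → j++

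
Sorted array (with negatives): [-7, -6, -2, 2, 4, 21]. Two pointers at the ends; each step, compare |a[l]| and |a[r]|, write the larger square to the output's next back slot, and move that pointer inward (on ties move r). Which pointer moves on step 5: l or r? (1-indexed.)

r

l=1 r=6: |-7|<=|21| out[6]=441, r--
l=1 r=5: |-7|>|4| out[5]=49, l++
l=2 r=5: |-6|>|4| out[4]=36, l++
l=3 r=5: |-2|<=|4| out[3]=16, r--
l=3 r=4: |-2|<=|2| out[2]=4, r--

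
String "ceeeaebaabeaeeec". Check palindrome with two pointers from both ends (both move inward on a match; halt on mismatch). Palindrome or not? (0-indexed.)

l=0 r=15: 'c'=='c', l++,r--
l=1 r=14: 'e'=='e', l++,r--
l=2 r=13: 'e'=='e', l++,r--
l=3 r=12: 'e'=='e', l++,r--
l=4 r=11: 'a'=='a', l++,r--
l=5 r=10: 'e'=='e', l++,r--
l=6 r=9: 'b'=='b', l++,r--
l=7 r=8: 'a'=='a', l++,r--

palindrome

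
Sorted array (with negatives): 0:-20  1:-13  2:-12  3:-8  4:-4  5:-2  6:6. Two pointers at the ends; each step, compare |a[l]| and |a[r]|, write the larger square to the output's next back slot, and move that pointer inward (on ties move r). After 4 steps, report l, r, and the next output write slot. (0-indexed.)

l=4, r=6, next write slot=2

[0,6] |-20|>|6| out[6]=400 → l++
[1,6] |-13|>|6| out[5]=169 → l++
[2,6] |-12|>|6| out[4]=144 → l++
[3,6] |-8|>|6| out[3]=64 → l++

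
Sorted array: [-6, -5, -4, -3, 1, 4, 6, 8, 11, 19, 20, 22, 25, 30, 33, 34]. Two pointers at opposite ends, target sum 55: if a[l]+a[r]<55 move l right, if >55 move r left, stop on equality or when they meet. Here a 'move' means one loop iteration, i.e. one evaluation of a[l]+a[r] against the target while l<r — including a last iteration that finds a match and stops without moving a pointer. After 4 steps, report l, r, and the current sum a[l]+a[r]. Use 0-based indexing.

l=0 r=15: -6+34=28 <55, l++
l=1 r=15: -5+34=29 <55, l++
l=2 r=15: -4+34=30 <55, l++
l=3 r=15: -3+34=31 <55, l++

l=4, r=15, sum=35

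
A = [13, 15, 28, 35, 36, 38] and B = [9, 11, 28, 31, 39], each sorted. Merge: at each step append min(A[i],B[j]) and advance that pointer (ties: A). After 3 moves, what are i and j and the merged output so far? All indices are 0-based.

[i=0,j=0] A[i]=13>B[j]=9 take 9 → j++
[i=0,j=1] A[i]=13>B[j]=11 take 11 → j++
[i=0,j=2] A[i]=13<=B[j]=28 take 13 → i++

i=1, j=2, merged so far=[9, 11, 13]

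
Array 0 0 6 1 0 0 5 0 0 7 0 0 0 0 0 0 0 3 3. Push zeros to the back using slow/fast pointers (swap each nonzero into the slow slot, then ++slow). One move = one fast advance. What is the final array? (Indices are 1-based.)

(s=1,f=1) a[fast]=0 → fast++
(s=1,f=2) a[fast]=0 → fast++
(s=1,f=3) a[fast]=6≠0 swap→a[1]=6 → slow++,fast++
(s=2,f=4) a[fast]=1≠0 swap→a[2]=1 → slow++,fast++
(s=3,f=5) a[fast]=0 → fast++
(s=3,f=6) a[fast]=0 → fast++
(s=3,f=7) a[fast]=5≠0 swap→a[3]=5 → slow++,fast++
(s=4,f=8) a[fast]=0 → fast++
(s=4,f=9) a[fast]=0 → fast++
(s=4,f=10) a[fast]=7≠0 swap→a[4]=7 → slow++,fast++
(s=5,f=11) a[fast]=0 → fast++
(s=5,f=12) a[fast]=0 → fast++
(s=5,f=13) a[fast]=0 → fast++
(s=5,f=14) a[fast]=0 → fast++
(s=5,f=15) a[fast]=0 → fast++
(s=5,f=16) a[fast]=0 → fast++
(s=5,f=17) a[fast]=0 → fast++
(s=5,f=18) a[fast]=3≠0 swap→a[5]=3 → slow++,fast++
(s=6,f=19) a[fast]=3≠0 swap→a[6]=3 → slow++,fast++

[6, 1, 5, 7, 3, 3, 0, 0, 0, 0, 0, 0, 0, 0, 0, 0, 0, 0, 0]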